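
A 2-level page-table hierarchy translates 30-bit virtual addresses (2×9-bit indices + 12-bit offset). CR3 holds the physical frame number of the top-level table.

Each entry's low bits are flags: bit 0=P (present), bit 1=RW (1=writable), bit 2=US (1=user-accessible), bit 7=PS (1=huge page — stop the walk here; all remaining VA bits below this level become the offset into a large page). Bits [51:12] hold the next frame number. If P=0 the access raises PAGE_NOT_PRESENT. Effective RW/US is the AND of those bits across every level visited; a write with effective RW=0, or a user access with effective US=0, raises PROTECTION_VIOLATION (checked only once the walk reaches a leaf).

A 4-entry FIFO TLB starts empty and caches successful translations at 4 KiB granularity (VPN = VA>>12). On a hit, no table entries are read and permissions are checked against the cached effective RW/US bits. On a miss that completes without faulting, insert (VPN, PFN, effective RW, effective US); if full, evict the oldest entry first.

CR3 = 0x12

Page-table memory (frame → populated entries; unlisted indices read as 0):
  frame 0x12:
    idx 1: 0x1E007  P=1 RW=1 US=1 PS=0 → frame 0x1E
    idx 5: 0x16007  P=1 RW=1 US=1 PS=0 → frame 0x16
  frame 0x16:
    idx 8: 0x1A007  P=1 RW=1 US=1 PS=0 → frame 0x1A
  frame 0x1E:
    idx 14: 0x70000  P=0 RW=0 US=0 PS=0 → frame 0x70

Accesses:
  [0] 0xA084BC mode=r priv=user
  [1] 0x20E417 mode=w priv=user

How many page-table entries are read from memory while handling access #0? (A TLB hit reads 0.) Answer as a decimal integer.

Trace:
#0 VA=0xA084BC (r,user):
  [0] read 0x12 idx=5: raw=0x16007 flags P=1 W=1 U=1 S=0
  [1] read 0x16 idx=8: raw=0x1A007 flags P=1 W=1 U=1 S=0
  ✓ 0x1A4BC  — 2 lookups
#1 VA=0x20E417 (w,user):
  [0] read 0x12 idx=1: raw=0x1E007 flags P=1 W=1 U=1 S=0
  [1] read 0x1E idx=14: raw=0x70000 flags P=0 W=0 U=0 S=0
  → PAGE_NOT_PRESENT  (2 entries read)

Entries read for #0: 2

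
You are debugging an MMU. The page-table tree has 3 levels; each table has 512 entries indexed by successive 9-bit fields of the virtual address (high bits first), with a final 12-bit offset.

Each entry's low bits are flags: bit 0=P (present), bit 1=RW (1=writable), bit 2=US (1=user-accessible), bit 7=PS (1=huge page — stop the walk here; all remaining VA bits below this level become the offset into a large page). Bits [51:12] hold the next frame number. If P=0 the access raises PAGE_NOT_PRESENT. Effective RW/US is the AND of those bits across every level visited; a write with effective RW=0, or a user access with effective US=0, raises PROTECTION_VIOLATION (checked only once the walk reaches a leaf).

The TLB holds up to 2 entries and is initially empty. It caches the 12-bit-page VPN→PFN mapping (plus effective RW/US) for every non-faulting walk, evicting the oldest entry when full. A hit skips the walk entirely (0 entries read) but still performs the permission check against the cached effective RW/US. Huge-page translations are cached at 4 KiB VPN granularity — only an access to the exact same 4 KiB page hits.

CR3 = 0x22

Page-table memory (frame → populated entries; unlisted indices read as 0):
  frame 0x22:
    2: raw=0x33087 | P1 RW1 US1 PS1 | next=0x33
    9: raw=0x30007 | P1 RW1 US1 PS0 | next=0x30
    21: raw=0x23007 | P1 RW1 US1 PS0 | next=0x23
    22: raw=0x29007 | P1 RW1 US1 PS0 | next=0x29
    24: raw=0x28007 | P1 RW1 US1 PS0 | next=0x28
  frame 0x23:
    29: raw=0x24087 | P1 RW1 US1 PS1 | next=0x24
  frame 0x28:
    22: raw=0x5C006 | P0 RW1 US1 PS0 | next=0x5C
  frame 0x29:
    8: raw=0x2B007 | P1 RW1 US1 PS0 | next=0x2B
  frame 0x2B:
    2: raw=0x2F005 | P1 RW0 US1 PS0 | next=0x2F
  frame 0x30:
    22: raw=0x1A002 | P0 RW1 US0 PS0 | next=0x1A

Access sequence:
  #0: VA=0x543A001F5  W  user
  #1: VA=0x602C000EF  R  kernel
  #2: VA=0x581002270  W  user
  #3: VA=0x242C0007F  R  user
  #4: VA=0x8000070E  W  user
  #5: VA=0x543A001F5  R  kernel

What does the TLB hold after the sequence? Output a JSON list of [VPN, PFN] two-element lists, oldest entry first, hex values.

Per-access translation:
#0 VA=0x543A001F5 (w,user):
  lvl0: tbl 0x22, slot 21 ⇒ 0x23007 (P1/RW1/US1/PS0)
  lvl1: tbl 0x23, slot 29 ⇒ 0x24087 (P1/RW1/US1/PS1)
  ⇒ phys 0x241F5 (huge @L1)  [2 reads]
#1 VA=0x602C000EF (r,kernel):
  lvl0: tbl 0x22, slot 24 ⇒ 0x28007 (P1/RW1/US1/PS0)
  lvl1: tbl 0x28, slot 22 ⇒ 0x5C006 (P0/RW1/US1/PS0)
  ⇒ fault: PAGE_NOT_PRESENT  — 2 lookups
#2 VA=0x581002270 (w,user):
  lvl0: tbl 0x22, slot 22 ⇒ 0x29007 (P1/RW1/US1/PS0)
  lvl1: tbl 0x29, slot 8 ⇒ 0x2B007 (P1/RW1/US1/PS0)
  lvl2: tbl 0x2B, slot 2 ⇒ 0x2F005 (P1/RW0/US1/PS0)
  ⇒ fault: PROTECTION_VIOLATION  — 3 lookups
#3 VA=0x242C0007F (r,user):
  lvl0: tbl 0x22, slot 9 ⇒ 0x30007 (P1/RW1/US1/PS0)
  lvl1: tbl 0x30, slot 22 ⇒ 0x1A002 (P0/RW1/US0/PS0)
  ⇒ fault: PAGE_NOT_PRESENT  — 2 lookups
#4 VA=0x8000070E (w,user):
  lvl0: tbl 0x22, slot 2 ⇒ 0x33087 (P1/RW1/US1/PS1)
  ⇒ phys 0x3370E (huge @L0)  [1 reads]
#5 VA=0x543A001F5 (r,kernel):
  TLB hit vpn=0x543A00 → PA=0x241F5

TLB: [["0x543A00", "0x24"], ["0x80000", "0x33"]]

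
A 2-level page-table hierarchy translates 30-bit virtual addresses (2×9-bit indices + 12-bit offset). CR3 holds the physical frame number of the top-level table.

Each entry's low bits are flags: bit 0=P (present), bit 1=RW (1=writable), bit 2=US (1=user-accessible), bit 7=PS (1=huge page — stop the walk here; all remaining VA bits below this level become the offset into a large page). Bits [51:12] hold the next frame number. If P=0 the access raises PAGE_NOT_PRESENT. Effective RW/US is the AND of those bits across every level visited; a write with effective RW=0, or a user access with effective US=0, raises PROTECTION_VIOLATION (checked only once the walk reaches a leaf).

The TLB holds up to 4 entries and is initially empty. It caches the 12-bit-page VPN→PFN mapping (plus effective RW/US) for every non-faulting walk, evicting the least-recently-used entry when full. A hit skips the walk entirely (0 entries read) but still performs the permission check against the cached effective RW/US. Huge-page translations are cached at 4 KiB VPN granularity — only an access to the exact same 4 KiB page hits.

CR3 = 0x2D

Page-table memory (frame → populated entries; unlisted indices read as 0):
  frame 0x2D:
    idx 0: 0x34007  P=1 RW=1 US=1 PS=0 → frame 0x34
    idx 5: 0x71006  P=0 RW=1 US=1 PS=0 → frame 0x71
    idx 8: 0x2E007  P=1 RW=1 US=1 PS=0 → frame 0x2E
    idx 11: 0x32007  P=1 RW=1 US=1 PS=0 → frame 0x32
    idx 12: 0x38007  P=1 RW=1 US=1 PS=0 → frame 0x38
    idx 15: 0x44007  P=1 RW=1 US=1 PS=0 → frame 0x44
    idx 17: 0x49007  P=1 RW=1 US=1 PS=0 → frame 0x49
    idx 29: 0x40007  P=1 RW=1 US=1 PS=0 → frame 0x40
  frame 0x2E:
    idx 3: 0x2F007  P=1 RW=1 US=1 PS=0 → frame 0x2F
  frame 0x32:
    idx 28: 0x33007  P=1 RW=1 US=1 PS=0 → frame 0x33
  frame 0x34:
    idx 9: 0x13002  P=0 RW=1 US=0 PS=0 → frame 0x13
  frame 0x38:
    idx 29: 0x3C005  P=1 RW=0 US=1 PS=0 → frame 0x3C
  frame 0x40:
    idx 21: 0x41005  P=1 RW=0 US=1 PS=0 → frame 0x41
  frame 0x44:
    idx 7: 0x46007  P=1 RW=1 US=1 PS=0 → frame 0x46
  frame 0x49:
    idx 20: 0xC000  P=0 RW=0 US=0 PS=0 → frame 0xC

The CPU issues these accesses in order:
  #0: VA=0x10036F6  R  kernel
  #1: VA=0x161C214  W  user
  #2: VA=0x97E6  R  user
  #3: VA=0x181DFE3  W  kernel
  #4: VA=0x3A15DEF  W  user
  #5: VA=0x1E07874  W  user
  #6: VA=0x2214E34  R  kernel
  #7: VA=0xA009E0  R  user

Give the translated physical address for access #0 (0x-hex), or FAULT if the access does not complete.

Walk each access:
#0 VA=0x10036F6 (r,kernel):
  L0 @0x2D[8] → 0x2E007  P=1,RW=1,US=1,PS=0
  L1 @0x2E[3] → 0x2F007  P=1,RW=1,US=1,PS=0
  ⇒ phys 0x2F6F6  [2 reads]
#1 VA=0x161C214 (w,user):
  L0 @0x2D[11] → 0x32007  P=1,RW=1,US=1,PS=0
  L1 @0x32[28] → 0x33007  P=1,RW=1,US=1,PS=0
  ⇒ phys 0x33214  [2 reads]
#2 VA=0x97E6 (r,user):
  L0 @0x2D[0] → 0x34007  P=1,RW=1,US=1,PS=0
  L1 @0x34[9] → 0x13002  P=0,RW=1,US=0,PS=0
  ✗ PAGE_NOT_PRESENT  [2 reads]
#3 VA=0x181DFE3 (w,kernel):
  L0 @0x2D[12] → 0x38007  P=1,RW=1,US=1,PS=0
  L1 @0x38[29] → 0x3C005  P=1,RW=0,US=1,PS=0
  ✗ PROTECTION_VIOLATION  [2 reads]
#4 VA=0x3A15DEF (w,user):
  L0 @0x2D[29] → 0x40007  P=1,RW=1,US=1,PS=0
  L1 @0x40[21] → 0x41005  P=1,RW=0,US=1,PS=0
  ✗ PROTECTION_VIOLATION  [2 reads]
#5 VA=0x1E07874 (w,user):
  L0 @0x2D[15] → 0x44007  P=1,RW=1,US=1,PS=0
  L1 @0x44[7] → 0x46007  P=1,RW=1,US=1,PS=0
  ⇒ phys 0x46874  [2 reads]
#6 VA=0x2214E34 (r,kernel):
  L0 @0x2D[17] → 0x49007  P=1,RW=1,US=1,PS=0
  L1 @0x49[20] → 0xC000  P=0,RW=0,US=0,PS=0
  ✗ PAGE_NOT_PRESENT  [2 reads]
#7 VA=0xA009E0 (r,user):
  L0 @0x2D[5] → 0x71006  P=0,RW=1,US=1,PS=0
  ✗ PAGE_NOT_PRESENT  [1 reads]

Access #0 PA: 0x2F6F6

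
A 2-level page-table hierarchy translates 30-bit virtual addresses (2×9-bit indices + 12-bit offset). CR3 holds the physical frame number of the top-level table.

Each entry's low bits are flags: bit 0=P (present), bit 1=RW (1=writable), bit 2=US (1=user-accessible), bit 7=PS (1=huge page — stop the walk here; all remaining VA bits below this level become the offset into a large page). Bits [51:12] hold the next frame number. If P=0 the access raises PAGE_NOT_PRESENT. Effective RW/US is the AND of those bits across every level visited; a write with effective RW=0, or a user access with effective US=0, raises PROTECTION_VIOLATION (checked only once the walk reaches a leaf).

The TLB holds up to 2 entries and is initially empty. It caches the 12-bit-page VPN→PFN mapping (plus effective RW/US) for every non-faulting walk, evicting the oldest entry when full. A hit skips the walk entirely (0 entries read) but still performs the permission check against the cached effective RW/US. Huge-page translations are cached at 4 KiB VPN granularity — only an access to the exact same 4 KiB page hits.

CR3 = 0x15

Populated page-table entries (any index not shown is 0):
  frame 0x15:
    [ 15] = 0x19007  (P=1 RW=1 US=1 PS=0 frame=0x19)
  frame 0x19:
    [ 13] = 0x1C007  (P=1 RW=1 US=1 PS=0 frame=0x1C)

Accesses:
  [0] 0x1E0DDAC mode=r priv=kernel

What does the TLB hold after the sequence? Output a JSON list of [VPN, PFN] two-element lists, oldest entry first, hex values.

Per-access translation:
#0 VA=0x1E0DDAC (r,kernel):
  L0: frame=0x15 idx=15 entry=0x19007 [P=1 RW=1 US=1 PS=0]
  L1: frame=0x19 idx=13 entry=0x1C007 [P=1 RW=1 US=1 PS=0]
  ✓ 0x1CDAC  — 2 lookups

TLB: [["0x1E0D", "0x1C"]]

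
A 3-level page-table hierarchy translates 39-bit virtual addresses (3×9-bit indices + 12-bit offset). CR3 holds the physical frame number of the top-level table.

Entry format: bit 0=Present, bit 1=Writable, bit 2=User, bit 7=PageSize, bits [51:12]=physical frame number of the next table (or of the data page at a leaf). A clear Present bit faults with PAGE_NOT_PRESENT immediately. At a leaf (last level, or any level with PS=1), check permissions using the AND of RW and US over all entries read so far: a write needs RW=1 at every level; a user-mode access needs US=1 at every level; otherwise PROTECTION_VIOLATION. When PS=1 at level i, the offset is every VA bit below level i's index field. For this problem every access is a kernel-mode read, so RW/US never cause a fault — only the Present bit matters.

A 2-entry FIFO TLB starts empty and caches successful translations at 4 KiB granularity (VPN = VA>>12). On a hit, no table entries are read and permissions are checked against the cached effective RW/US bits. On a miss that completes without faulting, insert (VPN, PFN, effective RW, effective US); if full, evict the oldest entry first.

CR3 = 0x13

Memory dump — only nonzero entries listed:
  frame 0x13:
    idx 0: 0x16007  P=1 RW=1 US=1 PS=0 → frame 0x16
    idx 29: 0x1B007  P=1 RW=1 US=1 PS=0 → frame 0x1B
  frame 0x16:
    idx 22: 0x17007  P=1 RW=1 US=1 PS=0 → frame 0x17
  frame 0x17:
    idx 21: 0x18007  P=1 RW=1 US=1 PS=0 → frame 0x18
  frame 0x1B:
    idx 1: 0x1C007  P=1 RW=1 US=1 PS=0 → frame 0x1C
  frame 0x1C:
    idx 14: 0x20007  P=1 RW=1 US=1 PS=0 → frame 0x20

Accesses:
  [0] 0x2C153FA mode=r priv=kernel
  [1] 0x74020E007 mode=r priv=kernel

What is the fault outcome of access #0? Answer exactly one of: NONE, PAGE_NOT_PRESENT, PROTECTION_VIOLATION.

Trace:
#0 VA=0x2C153FA (r,kernel):
  [0] read 0x13 idx=0: raw=0x16007 flags P=1 W=1 U=1 S=0
  [1] read 0x16 idx=22: raw=0x17007 flags P=1 W=1 U=1 S=0
  [2] read 0x17 idx=21: raw=0x18007 flags P=1 W=1 U=1 S=0
  ✓ 0x183FA  — 3 lookups
#1 VA=0x74020E007 (r,kernel):
  [0] read 0x13 idx=29: raw=0x1B007 flags P=1 W=1 U=1 S=0
  [1] read 0x1B idx=1: raw=0x1C007 flags P=1 W=1 U=1 S=0
  [2] read 0x1C idx=14: raw=0x20007 flags P=1 W=1 U=1 S=0
  ✓ 0x20007  — 3 lookups

Access #0 fault: NONE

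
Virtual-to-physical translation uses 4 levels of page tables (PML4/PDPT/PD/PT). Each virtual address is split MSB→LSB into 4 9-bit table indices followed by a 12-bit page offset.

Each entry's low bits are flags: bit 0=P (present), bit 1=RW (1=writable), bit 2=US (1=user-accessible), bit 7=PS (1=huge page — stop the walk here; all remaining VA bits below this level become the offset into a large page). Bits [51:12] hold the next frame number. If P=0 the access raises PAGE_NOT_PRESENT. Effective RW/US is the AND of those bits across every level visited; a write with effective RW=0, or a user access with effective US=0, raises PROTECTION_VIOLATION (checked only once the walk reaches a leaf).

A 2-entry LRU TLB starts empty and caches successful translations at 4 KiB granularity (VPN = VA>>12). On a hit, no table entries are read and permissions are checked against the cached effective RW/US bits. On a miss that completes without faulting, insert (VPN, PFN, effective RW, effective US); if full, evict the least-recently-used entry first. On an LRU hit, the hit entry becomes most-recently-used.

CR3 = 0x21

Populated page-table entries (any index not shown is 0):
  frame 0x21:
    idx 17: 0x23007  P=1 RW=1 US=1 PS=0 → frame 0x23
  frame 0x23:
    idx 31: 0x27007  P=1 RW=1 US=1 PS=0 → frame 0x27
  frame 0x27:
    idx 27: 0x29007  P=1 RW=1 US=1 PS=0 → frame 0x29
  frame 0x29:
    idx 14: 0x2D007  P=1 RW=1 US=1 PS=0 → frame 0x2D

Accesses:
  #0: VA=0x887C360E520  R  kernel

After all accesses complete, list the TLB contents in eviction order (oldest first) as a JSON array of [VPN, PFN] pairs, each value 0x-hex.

Per-access translation:
#0 VA=0x887C360E520 (r,kernel):
  L0: frame=0x21 idx=17 entry=0x23007 [P=1 RW=1 US=1 PS=0]
  L1: frame=0x23 idx=31 entry=0x27007 [P=1 RW=1 US=1 PS=0]
  L2: frame=0x27 idx=27 entry=0x29007 [P=1 RW=1 US=1 PS=0]
  L3: frame=0x29 idx=14 entry=0x2D007 [P=1 RW=1 US=1 PS=0]
  ⇒ phys 0x2D520  [4 reads]

TLB: [["0x887C360E", "0x2D"]]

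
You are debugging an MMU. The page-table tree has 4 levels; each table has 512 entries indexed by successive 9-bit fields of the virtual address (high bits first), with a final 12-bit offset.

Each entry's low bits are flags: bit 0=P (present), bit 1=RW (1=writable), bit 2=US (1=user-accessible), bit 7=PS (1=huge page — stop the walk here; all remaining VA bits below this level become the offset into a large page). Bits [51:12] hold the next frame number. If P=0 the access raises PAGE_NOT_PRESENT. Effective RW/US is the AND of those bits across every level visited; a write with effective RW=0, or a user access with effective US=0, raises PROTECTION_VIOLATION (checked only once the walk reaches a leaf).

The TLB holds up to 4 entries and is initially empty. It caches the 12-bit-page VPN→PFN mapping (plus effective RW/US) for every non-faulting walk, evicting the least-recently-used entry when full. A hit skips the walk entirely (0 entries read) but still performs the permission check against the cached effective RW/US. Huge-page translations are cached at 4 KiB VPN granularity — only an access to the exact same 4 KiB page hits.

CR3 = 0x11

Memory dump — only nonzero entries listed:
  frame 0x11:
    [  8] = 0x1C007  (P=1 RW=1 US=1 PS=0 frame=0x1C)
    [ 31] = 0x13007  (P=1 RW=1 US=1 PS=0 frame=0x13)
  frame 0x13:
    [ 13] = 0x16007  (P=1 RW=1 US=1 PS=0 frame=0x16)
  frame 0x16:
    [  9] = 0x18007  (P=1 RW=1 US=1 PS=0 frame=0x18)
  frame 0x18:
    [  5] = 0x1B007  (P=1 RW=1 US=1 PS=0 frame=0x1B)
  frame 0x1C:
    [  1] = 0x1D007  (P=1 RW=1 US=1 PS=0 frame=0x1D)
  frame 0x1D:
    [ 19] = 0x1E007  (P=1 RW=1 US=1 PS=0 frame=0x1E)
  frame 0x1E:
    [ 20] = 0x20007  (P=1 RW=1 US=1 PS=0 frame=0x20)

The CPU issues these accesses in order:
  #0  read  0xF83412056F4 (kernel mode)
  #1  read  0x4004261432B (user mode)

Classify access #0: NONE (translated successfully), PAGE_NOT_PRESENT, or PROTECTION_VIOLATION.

Trace:
#0 VA=0xF83412056F4 (r,kernel):
  lvl0: tbl 0x11, slot 31 ⇒ 0x13007 (P1/RW1/US1/PS0)
  lvl1: tbl 0x13, slot 13 ⇒ 0x16007 (P1/RW1/US1/PS0)
  lvl2: tbl 0x16, slot 9 ⇒ 0x18007 (P1/RW1/US1/PS0)
  lvl3: tbl 0x18, slot 5 ⇒ 0x1B007 (P1/RW1/US1/PS0)
  → PA=0x1B6F4  (4 entries read)
#1 VA=0x4004261432B (r,user):
  lvl0: tbl 0x11, slot 8 ⇒ 0x1C007 (P1/RW1/US1/PS0)
  lvl1: tbl 0x1C, slot 1 ⇒ 0x1D007 (P1/RW1/US1/PS0)
  lvl2: tbl 0x1D, slot 19 ⇒ 0x1E007 (P1/RW1/US1/PS0)
  lvl3: tbl 0x1E, slot 20 ⇒ 0x20007 (P1/RW1/US1/PS0)
  → PA=0x2032B  (4 entries read)

Access #0 fault: NONE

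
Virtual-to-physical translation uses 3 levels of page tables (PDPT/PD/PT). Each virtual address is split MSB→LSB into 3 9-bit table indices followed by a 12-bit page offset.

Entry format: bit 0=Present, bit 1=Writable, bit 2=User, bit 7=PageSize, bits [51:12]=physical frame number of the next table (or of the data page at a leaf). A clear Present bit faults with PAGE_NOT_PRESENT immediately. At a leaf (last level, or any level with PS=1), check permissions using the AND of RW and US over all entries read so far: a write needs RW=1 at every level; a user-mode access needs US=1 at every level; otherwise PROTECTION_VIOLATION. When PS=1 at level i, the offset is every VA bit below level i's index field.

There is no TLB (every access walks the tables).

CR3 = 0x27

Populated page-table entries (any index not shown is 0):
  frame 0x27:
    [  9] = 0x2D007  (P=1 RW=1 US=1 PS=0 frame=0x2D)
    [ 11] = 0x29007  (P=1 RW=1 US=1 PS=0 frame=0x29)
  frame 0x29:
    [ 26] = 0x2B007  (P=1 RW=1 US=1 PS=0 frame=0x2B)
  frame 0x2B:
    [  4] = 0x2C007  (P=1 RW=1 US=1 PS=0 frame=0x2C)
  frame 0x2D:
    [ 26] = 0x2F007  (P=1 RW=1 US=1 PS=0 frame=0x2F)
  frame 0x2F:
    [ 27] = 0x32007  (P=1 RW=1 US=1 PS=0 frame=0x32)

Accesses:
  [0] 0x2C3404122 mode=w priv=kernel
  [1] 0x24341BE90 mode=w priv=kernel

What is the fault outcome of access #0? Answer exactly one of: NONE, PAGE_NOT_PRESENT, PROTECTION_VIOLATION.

Trace:
#0 VA=0x2C3404122 (w,kernel):
  L0: frame=0x27 idx=11 entry=0x29007 [P=1 RW=1 US=1 PS=0]
  L1: frame=0x29 idx=26 entry=0x2B007 [P=1 RW=1 US=1 PS=0]
  L2: frame=0x2B idx=4 entry=0x2C007 [P=1 RW=1 US=1 PS=0]
  ✓ 0x2C122  — 3 lookups
#1 VA=0x24341BE90 (w,kernel):
  L0: frame=0x27 idx=9 entry=0x2D007 [P=1 RW=1 US=1 PS=0]
  L1: frame=0x2D idx=26 entry=0x2F007 [P=1 RW=1 US=1 PS=0]
  L2: frame=0x2F idx=27 entry=0x32007 [P=1 RW=1 US=1 PS=0]
  ✓ 0x32E90  — 3 lookups

Access #0 fault: NONE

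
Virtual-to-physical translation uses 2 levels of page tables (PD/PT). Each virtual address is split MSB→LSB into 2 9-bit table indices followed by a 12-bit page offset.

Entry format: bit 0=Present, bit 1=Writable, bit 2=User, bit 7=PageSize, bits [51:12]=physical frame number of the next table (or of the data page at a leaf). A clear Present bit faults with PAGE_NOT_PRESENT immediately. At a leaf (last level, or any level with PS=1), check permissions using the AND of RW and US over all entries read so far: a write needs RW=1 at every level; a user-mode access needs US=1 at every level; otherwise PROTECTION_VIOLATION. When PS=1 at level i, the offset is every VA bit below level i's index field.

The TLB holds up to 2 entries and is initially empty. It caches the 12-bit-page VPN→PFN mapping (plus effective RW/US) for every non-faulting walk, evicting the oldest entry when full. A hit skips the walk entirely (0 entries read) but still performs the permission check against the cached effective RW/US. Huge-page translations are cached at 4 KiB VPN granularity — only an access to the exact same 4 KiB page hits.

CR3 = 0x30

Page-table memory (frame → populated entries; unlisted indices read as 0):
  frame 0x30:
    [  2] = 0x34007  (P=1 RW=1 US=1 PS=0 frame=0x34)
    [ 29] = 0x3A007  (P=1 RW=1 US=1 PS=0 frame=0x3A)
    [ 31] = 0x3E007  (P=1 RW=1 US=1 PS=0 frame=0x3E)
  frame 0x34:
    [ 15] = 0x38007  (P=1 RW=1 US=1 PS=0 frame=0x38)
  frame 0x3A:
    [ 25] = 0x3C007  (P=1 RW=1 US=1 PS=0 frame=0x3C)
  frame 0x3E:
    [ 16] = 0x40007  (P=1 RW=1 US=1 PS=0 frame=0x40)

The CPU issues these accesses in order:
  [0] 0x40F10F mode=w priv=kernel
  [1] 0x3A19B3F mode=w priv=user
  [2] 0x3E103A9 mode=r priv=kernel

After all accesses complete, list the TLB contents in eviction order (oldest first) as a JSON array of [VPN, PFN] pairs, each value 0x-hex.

Per-access translation:
#0 VA=0x40F10F (w,kernel):
  lvl0: tbl 0x30, slot 2 ⇒ 0x34007 (P1/RW1/US1/PS0)
  lvl1: tbl 0x34, slot 15 ⇒ 0x38007 (P1/RW1/US1/PS0)
  ⇒ phys 0x3810F  [2 reads]
#1 VA=0x3A19B3F (w,user):
  lvl0: tbl 0x30, slot 29 ⇒ 0x3A007 (P1/RW1/US1/PS0)
  lvl1: tbl 0x3A, slot 25 ⇒ 0x3C007 (P1/RW1/US1/PS0)
  ⇒ phys 0x3CB3F  [2 reads]
#2 VA=0x3E103A9 (r,kernel):
  lvl0: tbl 0x30, slot 31 ⇒ 0x3E007 (P1/RW1/US1/PS0)
  lvl1: tbl 0x3E, slot 16 ⇒ 0x40007 (P1/RW1/US1/PS0)
  ⇒ phys 0x403A9  [2 reads]

TLB: [["0x3A19", "0x3C"], ["0x3E10", "0x40"]]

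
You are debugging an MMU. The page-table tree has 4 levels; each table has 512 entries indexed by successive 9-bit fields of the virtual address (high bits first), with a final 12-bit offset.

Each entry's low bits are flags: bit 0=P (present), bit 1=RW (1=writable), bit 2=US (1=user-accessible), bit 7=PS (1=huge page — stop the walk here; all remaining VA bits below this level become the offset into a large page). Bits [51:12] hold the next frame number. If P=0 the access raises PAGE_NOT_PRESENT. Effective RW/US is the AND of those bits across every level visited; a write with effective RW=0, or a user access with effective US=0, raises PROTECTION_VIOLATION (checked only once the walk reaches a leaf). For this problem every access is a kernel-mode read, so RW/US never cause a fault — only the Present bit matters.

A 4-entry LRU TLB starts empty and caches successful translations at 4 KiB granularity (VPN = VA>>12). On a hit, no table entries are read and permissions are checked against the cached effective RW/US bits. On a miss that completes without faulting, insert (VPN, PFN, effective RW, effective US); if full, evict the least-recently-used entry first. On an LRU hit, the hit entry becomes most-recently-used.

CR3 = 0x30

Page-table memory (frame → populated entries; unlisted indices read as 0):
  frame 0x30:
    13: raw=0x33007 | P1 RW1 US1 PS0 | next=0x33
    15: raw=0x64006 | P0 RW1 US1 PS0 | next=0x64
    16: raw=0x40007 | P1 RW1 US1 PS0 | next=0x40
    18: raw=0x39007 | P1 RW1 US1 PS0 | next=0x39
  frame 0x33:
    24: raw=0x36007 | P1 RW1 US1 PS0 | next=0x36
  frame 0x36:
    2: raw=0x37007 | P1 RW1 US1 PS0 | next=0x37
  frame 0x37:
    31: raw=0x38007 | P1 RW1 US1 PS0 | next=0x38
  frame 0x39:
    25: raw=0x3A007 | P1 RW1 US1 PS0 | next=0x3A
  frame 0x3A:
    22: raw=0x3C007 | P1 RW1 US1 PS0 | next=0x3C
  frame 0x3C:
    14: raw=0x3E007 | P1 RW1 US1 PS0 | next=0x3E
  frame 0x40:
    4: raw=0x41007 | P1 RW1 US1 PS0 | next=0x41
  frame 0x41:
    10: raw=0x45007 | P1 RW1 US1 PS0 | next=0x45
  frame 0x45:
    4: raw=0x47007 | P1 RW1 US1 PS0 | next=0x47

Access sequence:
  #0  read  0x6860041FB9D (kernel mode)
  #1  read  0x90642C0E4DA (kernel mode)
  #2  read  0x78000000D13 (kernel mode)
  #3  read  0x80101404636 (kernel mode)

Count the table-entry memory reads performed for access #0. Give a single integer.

Walk each access:
#0 VA=0x6860041FB9D (r,kernel):
  L0: frame=0x30 idx=13 entry=0x33007 [P=1 RW=1 US=1 PS=0]
  L1: frame=0x33 idx=24 entry=0x36007 [P=1 RW=1 US=1 PS=0]
  L2: frame=0x36 idx=2 entry=0x37007 [P=1 RW=1 US=1 PS=0]
  L3: frame=0x37 idx=31 entry=0x38007 [P=1 RW=1 US=1 PS=0]
  ⇒ phys 0x38B9D  [4 reads]
#1 VA=0x90642C0E4DA (r,kernel):
  L0: frame=0x30 idx=18 entry=0x39007 [P=1 RW=1 US=1 PS=0]
  L1: frame=0x39 idx=25 entry=0x3A007 [P=1 RW=1 US=1 PS=0]
  L2: frame=0x3A idx=22 entry=0x3C007 [P=1 RW=1 US=1 PS=0]
  L3: frame=0x3C idx=14 entry=0x3E007 [P=1 RW=1 US=1 PS=0]
  ⇒ phys 0x3E4DA  [4 reads]
#2 VA=0x78000000D13 (r,kernel):
  L0: frame=0x30 idx=15 entry=0x64006 [P=0 RW=1 US=1 PS=0]
  ✗ PAGE_NOT_PRESENT  [1 reads]
#3 VA=0x80101404636 (r,kernel):
  L0: frame=0x30 idx=16 entry=0x40007 [P=1 RW=1 US=1 PS=0]
  L1: frame=0x40 idx=4 entry=0x41007 [P=1 RW=1 US=1 PS=0]
  L2: frame=0x41 idx=10 entry=0x45007 [P=1 RW=1 US=1 PS=0]
  L3: frame=0x45 idx=4 entry=0x47007 [P=1 RW=1 US=1 PS=0]
  ⇒ phys 0x47636  [4 reads]

Entries read for #0: 4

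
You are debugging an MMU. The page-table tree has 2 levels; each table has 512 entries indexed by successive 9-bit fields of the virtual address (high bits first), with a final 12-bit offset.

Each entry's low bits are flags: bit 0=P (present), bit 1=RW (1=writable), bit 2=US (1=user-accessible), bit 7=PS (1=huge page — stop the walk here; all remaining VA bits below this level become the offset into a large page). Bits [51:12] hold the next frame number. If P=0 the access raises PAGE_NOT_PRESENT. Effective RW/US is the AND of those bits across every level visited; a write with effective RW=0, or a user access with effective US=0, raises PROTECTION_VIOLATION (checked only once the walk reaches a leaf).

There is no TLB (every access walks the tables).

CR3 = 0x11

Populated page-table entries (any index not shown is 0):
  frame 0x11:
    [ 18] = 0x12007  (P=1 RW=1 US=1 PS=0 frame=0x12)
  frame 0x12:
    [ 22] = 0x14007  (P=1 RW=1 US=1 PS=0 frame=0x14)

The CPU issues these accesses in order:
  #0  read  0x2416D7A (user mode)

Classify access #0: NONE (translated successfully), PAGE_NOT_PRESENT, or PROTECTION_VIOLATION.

Per-access translation:
#0 VA=0x2416D7A (r,user):
  L0: frame=0x11 idx=18 entry=0x12007 [P=1 RW=1 US=1 PS=0]
  L1: frame=0x12 idx=22 entry=0x14007 [P=1 RW=1 US=1 PS=0]
  → PA=0x14D7A  (2 entries read)

Access #0 fault: NONE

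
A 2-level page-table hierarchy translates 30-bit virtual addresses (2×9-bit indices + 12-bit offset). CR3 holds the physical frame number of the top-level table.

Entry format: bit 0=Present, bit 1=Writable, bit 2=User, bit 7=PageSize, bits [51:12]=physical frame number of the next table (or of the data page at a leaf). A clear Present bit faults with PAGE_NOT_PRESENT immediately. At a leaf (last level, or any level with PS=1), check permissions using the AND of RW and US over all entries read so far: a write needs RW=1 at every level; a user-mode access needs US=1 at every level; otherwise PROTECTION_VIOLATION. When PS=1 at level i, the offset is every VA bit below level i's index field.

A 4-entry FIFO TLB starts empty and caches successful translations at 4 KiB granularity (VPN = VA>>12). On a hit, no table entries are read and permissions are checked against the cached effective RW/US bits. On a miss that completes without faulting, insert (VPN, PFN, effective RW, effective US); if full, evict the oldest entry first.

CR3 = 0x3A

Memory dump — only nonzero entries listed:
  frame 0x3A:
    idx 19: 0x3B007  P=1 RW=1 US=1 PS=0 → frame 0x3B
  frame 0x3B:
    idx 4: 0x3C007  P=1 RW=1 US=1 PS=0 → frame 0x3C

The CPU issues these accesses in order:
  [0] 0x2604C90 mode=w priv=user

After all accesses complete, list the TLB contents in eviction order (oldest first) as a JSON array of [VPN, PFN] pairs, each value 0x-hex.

Trace:
#0 VA=0x2604C90 (w,user):
  [0] read 0x3A idx=19: raw=0x3B007 flags P=1 W=1 U=1 S=0
  [1] read 0x3B idx=4: raw=0x3C007 flags P=1 W=1 U=1 S=0
  ✓ 0x3CC90  — 2 lookups

TLB: [["0x2604", "0x3C"]]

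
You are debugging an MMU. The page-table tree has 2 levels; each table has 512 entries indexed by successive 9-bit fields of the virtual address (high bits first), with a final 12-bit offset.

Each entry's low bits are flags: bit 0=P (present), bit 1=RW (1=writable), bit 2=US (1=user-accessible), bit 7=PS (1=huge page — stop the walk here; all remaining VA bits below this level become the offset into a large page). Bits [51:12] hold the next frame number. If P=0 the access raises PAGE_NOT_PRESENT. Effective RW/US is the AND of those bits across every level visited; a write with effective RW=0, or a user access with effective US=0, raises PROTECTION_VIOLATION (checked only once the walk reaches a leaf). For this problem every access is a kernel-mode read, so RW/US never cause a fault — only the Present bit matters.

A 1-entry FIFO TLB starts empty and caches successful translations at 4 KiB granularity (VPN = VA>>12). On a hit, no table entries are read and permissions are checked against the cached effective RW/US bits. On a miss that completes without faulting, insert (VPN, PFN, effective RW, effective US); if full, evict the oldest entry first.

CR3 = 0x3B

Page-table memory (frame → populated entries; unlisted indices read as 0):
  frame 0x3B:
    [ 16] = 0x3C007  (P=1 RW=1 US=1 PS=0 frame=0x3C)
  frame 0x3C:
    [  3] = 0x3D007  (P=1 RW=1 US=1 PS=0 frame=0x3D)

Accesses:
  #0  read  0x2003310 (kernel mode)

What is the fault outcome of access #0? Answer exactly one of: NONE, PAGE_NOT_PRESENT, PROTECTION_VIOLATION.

Per-access translation:
#0 VA=0x2003310 (r,kernel):
  L0: frame=0x3B idx=16 entry=0x3C007 [P=1 RW=1 US=1 PS=0]
  L1: frame=0x3C idx=3 entry=0x3D007 [P=1 RW=1 US=1 PS=0]
  → PA=0x3D310  (2 entries read)

Access #0 fault: NONE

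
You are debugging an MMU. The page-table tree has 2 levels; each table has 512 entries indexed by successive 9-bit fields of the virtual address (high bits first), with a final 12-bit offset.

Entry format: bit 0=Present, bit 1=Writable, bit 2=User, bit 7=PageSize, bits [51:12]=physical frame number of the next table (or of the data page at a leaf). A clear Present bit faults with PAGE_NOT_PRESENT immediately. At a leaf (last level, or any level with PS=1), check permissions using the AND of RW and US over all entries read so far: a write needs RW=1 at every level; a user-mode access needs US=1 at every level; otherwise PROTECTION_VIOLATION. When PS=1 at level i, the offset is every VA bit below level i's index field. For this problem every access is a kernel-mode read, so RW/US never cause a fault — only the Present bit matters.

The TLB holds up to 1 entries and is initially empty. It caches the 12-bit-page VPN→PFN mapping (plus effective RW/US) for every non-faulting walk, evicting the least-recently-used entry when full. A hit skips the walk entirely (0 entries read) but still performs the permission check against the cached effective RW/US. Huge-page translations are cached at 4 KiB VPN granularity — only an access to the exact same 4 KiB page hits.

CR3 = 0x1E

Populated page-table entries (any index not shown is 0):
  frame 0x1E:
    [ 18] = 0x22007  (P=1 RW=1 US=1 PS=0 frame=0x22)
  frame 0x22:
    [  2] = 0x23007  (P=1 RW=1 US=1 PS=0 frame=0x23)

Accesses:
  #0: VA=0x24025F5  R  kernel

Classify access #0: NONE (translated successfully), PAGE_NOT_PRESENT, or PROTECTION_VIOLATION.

Per-access translation:
#0 VA=0x24025F5 (r,kernel):
  L0: frame=0x1E idx=18 entry=0x22007 [P=1 RW=1 US=1 PS=0]
  L1: frame=0x22 idx=2 entry=0x23007 [P=1 RW=1 US=1 PS=0]
  → PA=0x235F5  (2 entries read)

Access #0 fault: NONE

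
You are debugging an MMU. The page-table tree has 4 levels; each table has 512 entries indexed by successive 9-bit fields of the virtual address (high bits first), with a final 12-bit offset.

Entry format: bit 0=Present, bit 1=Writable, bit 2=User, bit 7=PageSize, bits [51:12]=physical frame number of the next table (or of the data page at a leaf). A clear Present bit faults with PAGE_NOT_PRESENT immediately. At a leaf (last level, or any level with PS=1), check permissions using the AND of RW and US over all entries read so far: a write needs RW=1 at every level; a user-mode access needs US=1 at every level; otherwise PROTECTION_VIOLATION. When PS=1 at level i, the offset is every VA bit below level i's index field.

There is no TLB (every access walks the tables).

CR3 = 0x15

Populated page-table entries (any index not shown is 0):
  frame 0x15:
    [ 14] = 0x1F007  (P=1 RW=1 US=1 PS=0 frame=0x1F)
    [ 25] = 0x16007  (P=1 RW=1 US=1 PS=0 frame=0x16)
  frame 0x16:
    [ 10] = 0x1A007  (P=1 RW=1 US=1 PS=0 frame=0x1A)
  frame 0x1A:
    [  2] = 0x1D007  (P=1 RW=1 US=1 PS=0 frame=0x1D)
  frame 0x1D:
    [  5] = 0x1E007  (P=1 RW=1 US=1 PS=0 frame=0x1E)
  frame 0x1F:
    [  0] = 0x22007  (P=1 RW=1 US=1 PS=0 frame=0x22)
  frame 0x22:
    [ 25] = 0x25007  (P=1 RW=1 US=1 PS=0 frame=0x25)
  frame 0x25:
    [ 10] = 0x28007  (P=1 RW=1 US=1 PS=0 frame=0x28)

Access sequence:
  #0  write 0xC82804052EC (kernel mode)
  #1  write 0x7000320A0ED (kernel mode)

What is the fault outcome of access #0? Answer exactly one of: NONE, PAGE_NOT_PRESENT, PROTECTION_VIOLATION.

Walk each access:
#0 VA=0xC82804052EC (w,kernel):
  lvl0: tbl 0x15, slot 25 ⇒ 0x16007 (P1/RW1/US1/PS0)
  lvl1: tbl 0x16, slot 10 ⇒ 0x1A007 (P1/RW1/US1/PS0)
  lvl2: tbl 0x1A, slot 2 ⇒ 0x1D007 (P1/RW1/US1/PS0)
  lvl3: tbl 0x1D, slot 5 ⇒ 0x1E007 (P1/RW1/US1/PS0)
  ✓ 0x1E2EC  — 4 lookups
#1 VA=0x7000320A0ED (w,kernel):
  lvl0: tbl 0x15, slot 14 ⇒ 0x1F007 (P1/RW1/US1/PS0)
  lvl1: tbl 0x1F, slot 0 ⇒ 0x22007 (P1/RW1/US1/PS0)
  lvl2: tbl 0x22, slot 25 ⇒ 0x25007 (P1/RW1/US1/PS0)
  lvl3: tbl 0x25, slot 10 ⇒ 0x28007 (P1/RW1/US1/PS0)
  ✓ 0x280ED  — 4 lookups

Access #0 fault: NONE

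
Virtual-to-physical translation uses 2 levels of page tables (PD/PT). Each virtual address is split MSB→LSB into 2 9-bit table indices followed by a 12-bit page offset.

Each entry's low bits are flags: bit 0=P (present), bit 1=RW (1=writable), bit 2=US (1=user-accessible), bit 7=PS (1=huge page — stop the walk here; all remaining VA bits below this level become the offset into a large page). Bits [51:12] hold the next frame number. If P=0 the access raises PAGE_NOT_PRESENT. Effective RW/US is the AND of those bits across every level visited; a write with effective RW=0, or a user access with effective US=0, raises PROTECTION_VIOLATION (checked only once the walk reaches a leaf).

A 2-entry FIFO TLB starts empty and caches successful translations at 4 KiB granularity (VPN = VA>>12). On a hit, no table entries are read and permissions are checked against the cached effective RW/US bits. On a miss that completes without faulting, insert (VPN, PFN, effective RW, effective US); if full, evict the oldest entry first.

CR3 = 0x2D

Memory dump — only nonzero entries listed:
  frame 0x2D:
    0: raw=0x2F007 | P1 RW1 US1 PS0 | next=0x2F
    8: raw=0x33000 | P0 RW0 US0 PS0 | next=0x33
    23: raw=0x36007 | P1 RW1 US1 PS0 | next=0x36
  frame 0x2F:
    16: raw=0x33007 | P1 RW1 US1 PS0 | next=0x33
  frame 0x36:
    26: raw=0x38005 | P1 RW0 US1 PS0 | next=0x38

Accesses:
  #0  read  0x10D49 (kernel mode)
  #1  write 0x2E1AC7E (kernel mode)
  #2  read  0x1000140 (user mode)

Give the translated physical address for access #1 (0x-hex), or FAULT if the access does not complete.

Walk each access:
#0 VA=0x10D49 (r,kernel):
  [0] read 0x2D idx=0: raw=0x2F007 flags P=1 W=1 U=1 S=0
  [1] read 0x2F idx=16: raw=0x33007 flags P=1 W=1 U=1 S=0
  ✓ 0x33D49  — 2 lookups
#1 VA=0x2E1AC7E (w,kernel):
  [0] read 0x2D idx=23: raw=0x36007 flags P=1 W=1 U=1 S=0
  [1] read 0x36 idx=26: raw=0x38005 flags P=1 W=0 U=1 S=0
  ⇒ fault: PROTECTION_VIOLATION  — 2 lookups
#2 VA=0x1000140 (r,user):
  [0] read 0x2D idx=8: raw=0x33000 flags P=0 W=0 U=0 S=0
  ⇒ fault: PAGE_NOT_PRESENT  — 1 lookups

Access #1 PA: FAULT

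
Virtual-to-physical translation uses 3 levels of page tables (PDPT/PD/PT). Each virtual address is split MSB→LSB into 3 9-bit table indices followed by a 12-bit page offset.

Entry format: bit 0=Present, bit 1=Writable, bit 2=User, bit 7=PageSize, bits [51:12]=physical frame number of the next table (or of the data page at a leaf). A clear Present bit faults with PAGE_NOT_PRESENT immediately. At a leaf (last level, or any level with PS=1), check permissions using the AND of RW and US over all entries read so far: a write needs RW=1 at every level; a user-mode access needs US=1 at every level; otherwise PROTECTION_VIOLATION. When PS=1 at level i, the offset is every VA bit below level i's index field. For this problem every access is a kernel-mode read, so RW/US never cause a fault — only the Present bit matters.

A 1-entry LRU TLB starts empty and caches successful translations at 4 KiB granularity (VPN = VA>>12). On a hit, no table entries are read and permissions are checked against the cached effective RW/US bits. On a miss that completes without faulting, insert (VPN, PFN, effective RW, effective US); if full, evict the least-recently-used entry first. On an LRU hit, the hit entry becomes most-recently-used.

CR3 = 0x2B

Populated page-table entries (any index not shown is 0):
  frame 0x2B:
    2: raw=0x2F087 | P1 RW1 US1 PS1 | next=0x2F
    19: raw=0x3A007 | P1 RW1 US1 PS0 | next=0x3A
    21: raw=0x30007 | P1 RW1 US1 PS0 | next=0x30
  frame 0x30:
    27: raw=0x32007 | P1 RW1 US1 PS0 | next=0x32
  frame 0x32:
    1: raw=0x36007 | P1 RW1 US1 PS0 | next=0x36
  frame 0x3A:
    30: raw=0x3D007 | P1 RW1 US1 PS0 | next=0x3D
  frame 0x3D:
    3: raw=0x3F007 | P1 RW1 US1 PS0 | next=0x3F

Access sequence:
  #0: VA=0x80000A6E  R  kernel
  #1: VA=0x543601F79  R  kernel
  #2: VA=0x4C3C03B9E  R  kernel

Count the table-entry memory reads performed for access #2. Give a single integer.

Per-access translation:
#0 VA=0x80000A6E (r,kernel):
  lvl0: tbl 0x2B, slot 2 ⇒ 0x2F087 (P1/RW1/US1/PS1)
  ⇒ phys 0x2FA6E (huge @L0)  [1 reads]
#1 VA=0x543601F79 (r,kernel):
  lvl0: tbl 0x2B, slot 21 ⇒ 0x30007 (P1/RW1/US1/PS0)
  lvl1: tbl 0x30, slot 27 ⇒ 0x32007 (P1/RW1/US1/PS0)
  lvl2: tbl 0x32, slot 1 ⇒ 0x36007 (P1/RW1/US1/PS0)
  ⇒ phys 0x36F79  [3 reads]
#2 VA=0x4C3C03B9E (r,kernel):
  lvl0: tbl 0x2B, slot 19 ⇒ 0x3A007 (P1/RW1/US1/PS0)
  lvl1: tbl 0x3A, slot 30 ⇒ 0x3D007 (P1/RW1/US1/PS0)
  lvl2: tbl 0x3D, slot 3 ⇒ 0x3F007 (P1/RW1/US1/PS0)
  ⇒ phys 0x3FB9E  [3 reads]

Entries read for #2: 3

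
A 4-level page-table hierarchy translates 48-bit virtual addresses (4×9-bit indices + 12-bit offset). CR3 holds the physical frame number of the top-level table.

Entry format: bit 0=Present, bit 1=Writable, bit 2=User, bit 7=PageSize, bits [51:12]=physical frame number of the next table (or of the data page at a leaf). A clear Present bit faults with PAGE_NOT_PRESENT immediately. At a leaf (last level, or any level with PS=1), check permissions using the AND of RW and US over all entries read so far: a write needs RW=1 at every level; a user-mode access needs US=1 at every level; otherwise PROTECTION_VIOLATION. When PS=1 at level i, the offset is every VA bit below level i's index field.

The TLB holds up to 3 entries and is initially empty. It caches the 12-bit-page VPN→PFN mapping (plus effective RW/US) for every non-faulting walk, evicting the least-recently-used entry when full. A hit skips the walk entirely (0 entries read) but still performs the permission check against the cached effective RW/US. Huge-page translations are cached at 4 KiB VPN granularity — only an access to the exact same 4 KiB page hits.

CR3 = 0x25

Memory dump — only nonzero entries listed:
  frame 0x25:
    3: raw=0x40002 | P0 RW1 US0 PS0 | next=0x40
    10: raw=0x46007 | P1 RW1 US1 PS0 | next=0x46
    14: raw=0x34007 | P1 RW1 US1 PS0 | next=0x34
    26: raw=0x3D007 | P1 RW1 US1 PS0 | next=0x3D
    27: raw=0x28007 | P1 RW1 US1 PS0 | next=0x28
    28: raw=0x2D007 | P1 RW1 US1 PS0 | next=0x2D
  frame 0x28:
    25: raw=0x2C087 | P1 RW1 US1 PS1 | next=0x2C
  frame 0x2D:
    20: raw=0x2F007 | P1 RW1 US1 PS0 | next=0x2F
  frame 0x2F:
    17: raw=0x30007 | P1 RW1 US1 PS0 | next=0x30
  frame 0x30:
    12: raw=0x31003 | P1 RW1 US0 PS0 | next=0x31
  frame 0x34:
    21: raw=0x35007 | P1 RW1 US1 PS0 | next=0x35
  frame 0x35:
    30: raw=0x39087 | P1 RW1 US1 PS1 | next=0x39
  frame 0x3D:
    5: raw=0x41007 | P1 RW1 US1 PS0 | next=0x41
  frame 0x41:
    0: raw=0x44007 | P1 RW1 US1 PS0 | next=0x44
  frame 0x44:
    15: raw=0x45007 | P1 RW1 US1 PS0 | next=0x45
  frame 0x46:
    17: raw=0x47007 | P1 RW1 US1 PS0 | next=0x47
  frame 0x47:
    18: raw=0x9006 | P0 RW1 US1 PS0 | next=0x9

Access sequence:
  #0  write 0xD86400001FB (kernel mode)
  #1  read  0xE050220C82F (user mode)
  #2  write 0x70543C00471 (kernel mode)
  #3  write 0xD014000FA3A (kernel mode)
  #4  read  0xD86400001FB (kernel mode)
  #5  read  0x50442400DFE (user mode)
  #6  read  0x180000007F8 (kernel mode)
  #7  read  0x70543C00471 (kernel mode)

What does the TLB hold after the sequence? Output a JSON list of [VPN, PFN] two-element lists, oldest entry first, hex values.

Per-access translation:
#0 VA=0xD86400001FB (w,kernel):
  L0 @0x25[27] → 0x28007  P=1,RW=1,US=1,PS=0
  L1 @0x28[25] → 0x2C087  P=1,RW=1,US=1,PS=1
  ⇒ phys 0x2C1FB (huge @L1)  [2 reads]
#1 VA=0xE050220C82F (r,user):
  L0 @0x25[28] → 0x2D007  P=1,RW=1,US=1,PS=0
  L1 @0x2D[20] → 0x2F007  P=1,RW=1,US=1,PS=0
  L2 @0x2F[17] → 0x30007  P=1,RW=1,US=1,PS=0
  L3 @0x30[12] → 0x31003  P=1,RW=1,US=0,PS=0
  ✗ PROTECTION_VIOLATION  [4 reads]
#2 VA=0x70543C00471 (w,kernel):
  L0 @0x25[14] → 0x34007  P=1,RW=1,US=1,PS=0
  L1 @0x34[21] → 0x35007  P=1,RW=1,US=1,PS=0
  L2 @0x35[30] → 0x39087  P=1,RW=1,US=1,PS=1
  ⇒ phys 0x39471 (huge @L2)  [3 reads]
#3 VA=0xD014000FA3A (w,kernel):
  L0 @0x25[26] → 0x3D007  P=1,RW=1,US=1,PS=0
  L1 @0x3D[5] → 0x41007  P=1,RW=1,US=1,PS=0
  L2 @0x41[0] → 0x44007  P=1,RW=1,US=1,PS=0
  L3 @0x44[15] → 0x45007  P=1,RW=1,US=1,PS=0
  ⇒ phys 0x45A3A  [4 reads]
#4 VA=0xD86400001FB (r,kernel):
  TLB hit vpn=0xD8640000 → PA=0x2C1FB
#5 VA=0x50442400DFE (r,user):
  L0 @0x25[10] → 0x46007  P=1,RW=1,US=1,PS=0
  L1 @0x46[17] → 0x47007  P=1,RW=1,US=1,PS=0
  L2 @0x47[18] → 0x9006  P=0,RW=1,US=1,PS=0
  ✗ PAGE_NOT_PRESENT  [3 reads]
#6 VA=0x180000007F8 (r,kernel):
  L0 @0x25[3] → 0x40002  P=0,RW=1,US=0,PS=0
  ✗ PAGE_NOT_PRESENT  [1 reads]
#7 VA=0x70543C00471 (r,kernel):
  TLB hit vpn=0x70543C00 → PA=0x39471

TLB: [["0xD014000F", "0x45"], ["0xD8640000", "0x2C"], ["0x70543C00", "0x39"]]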